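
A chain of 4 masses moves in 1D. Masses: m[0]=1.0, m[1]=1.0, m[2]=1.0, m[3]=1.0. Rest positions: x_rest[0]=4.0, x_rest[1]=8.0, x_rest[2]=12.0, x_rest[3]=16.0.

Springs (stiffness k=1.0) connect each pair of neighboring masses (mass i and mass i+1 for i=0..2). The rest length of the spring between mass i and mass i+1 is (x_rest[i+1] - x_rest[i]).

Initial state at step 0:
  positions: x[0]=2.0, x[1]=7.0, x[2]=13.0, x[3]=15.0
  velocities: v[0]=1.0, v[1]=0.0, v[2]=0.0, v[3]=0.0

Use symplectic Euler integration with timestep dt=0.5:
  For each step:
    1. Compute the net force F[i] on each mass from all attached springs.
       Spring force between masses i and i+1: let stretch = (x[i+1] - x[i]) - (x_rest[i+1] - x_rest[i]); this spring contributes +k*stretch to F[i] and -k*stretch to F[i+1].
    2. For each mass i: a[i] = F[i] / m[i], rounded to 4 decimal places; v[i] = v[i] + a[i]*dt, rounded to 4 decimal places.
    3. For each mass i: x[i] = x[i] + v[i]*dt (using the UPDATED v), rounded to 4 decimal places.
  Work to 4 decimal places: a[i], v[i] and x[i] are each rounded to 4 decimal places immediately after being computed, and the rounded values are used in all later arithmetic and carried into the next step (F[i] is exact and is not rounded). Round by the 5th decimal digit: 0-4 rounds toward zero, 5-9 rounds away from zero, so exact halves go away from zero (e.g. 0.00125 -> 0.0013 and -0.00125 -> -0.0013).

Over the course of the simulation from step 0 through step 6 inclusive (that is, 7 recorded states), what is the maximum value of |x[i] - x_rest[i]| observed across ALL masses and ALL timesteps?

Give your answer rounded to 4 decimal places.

Answer: 2.0469

Derivation:
Step 0: x=[2.0000 7.0000 13.0000 15.0000] v=[1.0000 0.0000 0.0000 0.0000]
Step 1: x=[2.7500 7.2500 12.0000 15.5000] v=[1.5000 0.5000 -2.0000 1.0000]
Step 2: x=[3.6250 7.5625 10.6875 16.1250] v=[1.7500 0.6250 -2.6250 1.2500]
Step 3: x=[4.4844 7.6719 9.9531 16.3907] v=[1.7188 0.2188 -1.4688 0.5313]
Step 4: x=[5.1407 7.5547 10.2578 16.0470] v=[1.3126 -0.2344 0.6094 -0.6875]
Step 5: x=[5.4005 7.5098 11.3341 15.2560] v=[0.5196 -0.0899 2.1525 -1.5821]
Step 6: x=[5.1876 7.8936 12.4348 14.4845] v=[-0.4258 0.7676 2.2013 -1.5431]
Max displacement = 2.0469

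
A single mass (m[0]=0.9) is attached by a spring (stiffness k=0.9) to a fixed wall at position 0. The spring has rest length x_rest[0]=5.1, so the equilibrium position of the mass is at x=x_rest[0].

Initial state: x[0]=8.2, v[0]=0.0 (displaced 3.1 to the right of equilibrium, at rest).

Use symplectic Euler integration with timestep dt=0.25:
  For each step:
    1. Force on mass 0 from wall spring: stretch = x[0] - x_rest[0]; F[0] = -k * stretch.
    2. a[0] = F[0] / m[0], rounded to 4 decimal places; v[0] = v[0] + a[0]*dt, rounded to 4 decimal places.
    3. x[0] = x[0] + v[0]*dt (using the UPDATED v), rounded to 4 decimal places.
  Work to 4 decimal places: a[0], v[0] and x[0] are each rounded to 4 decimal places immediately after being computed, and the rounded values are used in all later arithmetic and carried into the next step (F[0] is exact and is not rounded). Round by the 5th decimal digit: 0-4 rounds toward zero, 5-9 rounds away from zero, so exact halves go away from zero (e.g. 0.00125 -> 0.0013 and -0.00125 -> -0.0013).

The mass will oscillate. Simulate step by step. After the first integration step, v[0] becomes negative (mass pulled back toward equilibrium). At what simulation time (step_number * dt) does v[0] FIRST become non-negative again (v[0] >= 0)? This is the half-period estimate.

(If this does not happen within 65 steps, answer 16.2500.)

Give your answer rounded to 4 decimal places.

Answer: 3.2500

Derivation:
Step 0: x=[8.2000] v=[0.0000]
Step 1: x=[8.0063] v=[-0.7750]
Step 2: x=[7.6309] v=[-1.5016]
Step 3: x=[7.0973] v=[-2.1343]
Step 4: x=[6.4389] v=[-2.6336]
Step 5: x=[5.6968] v=[-2.9683]
Step 6: x=[4.9174] v=[-3.1175]
Step 7: x=[4.1494] v=[-3.0719]
Step 8: x=[3.4408] v=[-2.8343]
Step 9: x=[2.8359] v=[-2.4195]
Step 10: x=[2.3725] v=[-1.8535]
Step 11: x=[2.0796] v=[-1.1716]
Step 12: x=[1.9755] v=[-0.4165]
Step 13: x=[2.0667] v=[0.3646]
First v>=0 after going negative at step 13, time=3.2500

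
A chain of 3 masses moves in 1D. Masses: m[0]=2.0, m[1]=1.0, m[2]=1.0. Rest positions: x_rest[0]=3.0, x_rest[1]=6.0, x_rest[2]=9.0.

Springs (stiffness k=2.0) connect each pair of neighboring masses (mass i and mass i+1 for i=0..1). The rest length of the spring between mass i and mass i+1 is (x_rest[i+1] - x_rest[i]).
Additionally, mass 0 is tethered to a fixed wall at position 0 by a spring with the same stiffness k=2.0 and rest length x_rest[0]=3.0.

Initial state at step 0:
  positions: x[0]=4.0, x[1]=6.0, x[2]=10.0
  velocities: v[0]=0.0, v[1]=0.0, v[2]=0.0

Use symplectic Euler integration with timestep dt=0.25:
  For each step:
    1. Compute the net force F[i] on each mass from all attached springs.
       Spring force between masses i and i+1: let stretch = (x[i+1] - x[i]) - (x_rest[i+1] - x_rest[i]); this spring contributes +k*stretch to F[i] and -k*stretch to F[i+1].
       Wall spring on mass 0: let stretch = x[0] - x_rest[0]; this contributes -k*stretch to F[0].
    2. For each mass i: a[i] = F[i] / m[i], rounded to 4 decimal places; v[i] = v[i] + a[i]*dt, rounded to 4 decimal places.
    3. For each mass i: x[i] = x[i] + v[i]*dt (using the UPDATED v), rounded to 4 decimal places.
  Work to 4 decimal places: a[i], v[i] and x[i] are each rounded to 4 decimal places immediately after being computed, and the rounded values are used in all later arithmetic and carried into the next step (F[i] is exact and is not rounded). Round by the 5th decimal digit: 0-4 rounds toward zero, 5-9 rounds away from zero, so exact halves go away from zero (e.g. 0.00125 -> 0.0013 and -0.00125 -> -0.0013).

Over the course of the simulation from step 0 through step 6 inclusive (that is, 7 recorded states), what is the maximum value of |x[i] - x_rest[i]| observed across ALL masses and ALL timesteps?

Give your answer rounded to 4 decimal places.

Step 0: x=[4.0000 6.0000 10.0000] v=[0.0000 0.0000 0.0000]
Step 1: x=[3.8750 6.2500 9.8750] v=[-0.5000 1.0000 -0.5000]
Step 2: x=[3.6563 6.6563 9.6719] v=[-0.8750 1.6250 -0.8125]
Step 3: x=[3.3965 7.0645 9.4668] v=[-1.0391 1.6328 -0.8203]
Step 4: x=[3.1537 7.3145 9.3364] v=[-0.9712 1.0000 -0.5215]
Step 5: x=[2.9739 7.2971 9.3283] v=[-0.7194 -0.0695 -0.0325]
Step 6: x=[2.8784 6.9932 9.4413] v=[-0.3821 -1.2155 0.4519]
Max displacement = 1.3145

Answer: 1.3145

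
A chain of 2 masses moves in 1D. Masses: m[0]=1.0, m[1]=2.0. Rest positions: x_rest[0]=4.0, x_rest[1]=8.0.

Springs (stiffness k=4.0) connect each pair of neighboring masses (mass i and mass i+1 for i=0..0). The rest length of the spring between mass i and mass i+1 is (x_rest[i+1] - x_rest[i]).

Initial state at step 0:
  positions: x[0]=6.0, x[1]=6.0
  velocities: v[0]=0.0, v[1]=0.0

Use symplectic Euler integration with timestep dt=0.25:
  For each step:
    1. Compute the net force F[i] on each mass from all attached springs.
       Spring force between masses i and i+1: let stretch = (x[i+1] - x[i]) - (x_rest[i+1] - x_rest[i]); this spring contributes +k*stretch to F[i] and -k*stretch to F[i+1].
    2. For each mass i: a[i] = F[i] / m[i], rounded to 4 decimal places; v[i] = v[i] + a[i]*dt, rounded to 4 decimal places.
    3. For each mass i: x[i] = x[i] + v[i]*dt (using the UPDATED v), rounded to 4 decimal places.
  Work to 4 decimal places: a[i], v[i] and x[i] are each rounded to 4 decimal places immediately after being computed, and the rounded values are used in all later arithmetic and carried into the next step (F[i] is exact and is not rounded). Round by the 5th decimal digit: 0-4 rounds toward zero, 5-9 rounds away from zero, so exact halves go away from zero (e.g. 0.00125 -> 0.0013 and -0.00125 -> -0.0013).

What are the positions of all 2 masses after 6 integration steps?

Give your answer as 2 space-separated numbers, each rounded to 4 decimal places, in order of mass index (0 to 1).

Answer: 1.6005 8.1999

Derivation:
Step 0: x=[6.0000 6.0000] v=[0.0000 0.0000]
Step 1: x=[5.0000 6.5000] v=[-4.0000 2.0000]
Step 2: x=[3.3750 7.3125] v=[-6.5000 3.2500]
Step 3: x=[1.7344 8.1328] v=[-6.5625 3.2813]
Step 4: x=[0.6934 8.6533] v=[-4.1641 2.0821]
Step 5: x=[0.6424 8.6789] v=[-0.2042 0.1022]
Step 6: x=[1.6005 8.1999] v=[3.8323 -1.9161]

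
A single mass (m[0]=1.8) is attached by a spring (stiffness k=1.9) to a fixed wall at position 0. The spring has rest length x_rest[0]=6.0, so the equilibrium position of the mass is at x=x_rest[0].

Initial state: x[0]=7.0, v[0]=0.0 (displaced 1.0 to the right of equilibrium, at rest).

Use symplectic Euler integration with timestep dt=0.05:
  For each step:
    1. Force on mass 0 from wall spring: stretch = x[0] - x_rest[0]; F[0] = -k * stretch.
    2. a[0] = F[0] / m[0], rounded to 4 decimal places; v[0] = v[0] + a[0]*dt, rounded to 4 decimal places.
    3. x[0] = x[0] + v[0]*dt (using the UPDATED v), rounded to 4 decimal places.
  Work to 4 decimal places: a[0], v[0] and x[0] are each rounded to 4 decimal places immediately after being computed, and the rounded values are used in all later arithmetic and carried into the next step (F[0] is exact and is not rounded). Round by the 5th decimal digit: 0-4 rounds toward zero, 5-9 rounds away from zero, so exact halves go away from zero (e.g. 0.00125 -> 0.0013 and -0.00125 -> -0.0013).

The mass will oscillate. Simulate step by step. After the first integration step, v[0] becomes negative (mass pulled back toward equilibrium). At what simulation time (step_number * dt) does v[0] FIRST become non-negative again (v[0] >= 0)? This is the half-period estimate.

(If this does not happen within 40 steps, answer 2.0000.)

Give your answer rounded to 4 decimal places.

Step 0: x=[7.0000] v=[0.0000]
Step 1: x=[6.9974] v=[-0.0528]
Step 2: x=[6.9921] v=[-0.1054]
Step 3: x=[6.9842] v=[-0.1578]
Step 4: x=[6.9737] v=[-0.2097]
Step 5: x=[6.9606] v=[-0.2611]
Step 6: x=[6.9450] v=[-0.3118]
Step 7: x=[6.9269] v=[-0.3617]
Step 8: x=[6.9064] v=[-0.4106]
Step 9: x=[6.8835] v=[-0.4584]
Step 10: x=[6.8583] v=[-0.5050]
Step 11: x=[6.8308] v=[-0.5503]
Step 12: x=[6.8011] v=[-0.5942]
Step 13: x=[6.7693] v=[-0.6365]
Step 14: x=[6.7354] v=[-0.6771]
Step 15: x=[6.6996] v=[-0.7159]
Step 16: x=[6.6620] v=[-0.7528]
Step 17: x=[6.6226] v=[-0.7877]
Step 18: x=[6.5816] v=[-0.8206]
Step 19: x=[6.5390] v=[-0.8513]
Step 20: x=[6.4950] v=[-0.8797]
Step 21: x=[6.4497] v=[-0.9058]
Step 22: x=[6.4032] v=[-0.9295]
Step 23: x=[6.3557] v=[-0.9508]
Step 24: x=[6.3072] v=[-0.9696]
Step 25: x=[6.2579] v=[-0.9858]
Step 26: x=[6.2079] v=[-0.9994]
Step 27: x=[6.1574] v=[-1.0104]
Step 28: x=[6.1065] v=[-1.0187]
Step 29: x=[6.0553] v=[-1.0243]
Step 30: x=[6.0039] v=[-1.0272]
Step 31: x=[5.9525] v=[-1.0274]
Step 32: x=[5.9013] v=[-1.0249]
Step 33: x=[5.8503] v=[-1.0197]
Step 34: x=[5.7997] v=[-1.0118]
Step 35: x=[5.7496] v=[-1.0012]
Step 36: x=[5.7002] v=[-0.9880]
Step 37: x=[5.6516] v=[-0.9722]
Step 38: x=[5.6039] v=[-0.9538]
Step 39: x=[5.5573] v=[-0.9329]
Step 40: x=[5.5118] v=[-0.9095]
v[0] did not become non-negative within 40 steps; using fallback time=2.0000

Answer: 2.0000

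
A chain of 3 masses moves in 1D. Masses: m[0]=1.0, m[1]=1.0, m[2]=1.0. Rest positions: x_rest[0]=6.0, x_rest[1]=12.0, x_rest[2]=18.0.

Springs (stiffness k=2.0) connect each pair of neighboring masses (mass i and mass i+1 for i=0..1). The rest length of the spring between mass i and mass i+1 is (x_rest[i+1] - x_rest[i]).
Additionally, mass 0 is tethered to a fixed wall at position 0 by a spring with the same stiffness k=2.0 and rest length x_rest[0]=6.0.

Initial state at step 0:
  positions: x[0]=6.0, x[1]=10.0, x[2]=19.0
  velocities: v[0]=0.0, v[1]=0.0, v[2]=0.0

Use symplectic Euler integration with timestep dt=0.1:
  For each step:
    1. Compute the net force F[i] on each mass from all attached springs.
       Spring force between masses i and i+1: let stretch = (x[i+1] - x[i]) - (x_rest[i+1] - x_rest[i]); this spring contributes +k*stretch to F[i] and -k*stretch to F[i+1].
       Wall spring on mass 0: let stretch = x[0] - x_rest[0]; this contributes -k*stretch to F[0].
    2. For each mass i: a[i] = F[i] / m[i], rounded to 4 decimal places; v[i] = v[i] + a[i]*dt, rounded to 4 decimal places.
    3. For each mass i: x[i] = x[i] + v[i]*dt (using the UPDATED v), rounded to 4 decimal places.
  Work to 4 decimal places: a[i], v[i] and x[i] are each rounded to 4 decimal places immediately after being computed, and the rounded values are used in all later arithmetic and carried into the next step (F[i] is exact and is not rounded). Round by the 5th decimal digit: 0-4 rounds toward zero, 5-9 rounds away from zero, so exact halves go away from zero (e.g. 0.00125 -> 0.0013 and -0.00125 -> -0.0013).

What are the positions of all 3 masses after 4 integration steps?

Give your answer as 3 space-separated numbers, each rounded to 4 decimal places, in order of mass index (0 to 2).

Step 0: x=[6.0000 10.0000 19.0000] v=[0.0000 0.0000 0.0000]
Step 1: x=[5.9600 10.1000 18.9400] v=[-0.4000 1.0000 -0.6000]
Step 2: x=[5.8836 10.2940 18.8232] v=[-0.7640 1.9400 -1.1680]
Step 3: x=[5.7777 10.5704 18.6558] v=[-1.0586 2.7638 -1.6738]
Step 4: x=[5.6521 10.9126 18.4467] v=[-1.2556 3.4223 -2.0909]

Answer: 5.6521 10.9126 18.4467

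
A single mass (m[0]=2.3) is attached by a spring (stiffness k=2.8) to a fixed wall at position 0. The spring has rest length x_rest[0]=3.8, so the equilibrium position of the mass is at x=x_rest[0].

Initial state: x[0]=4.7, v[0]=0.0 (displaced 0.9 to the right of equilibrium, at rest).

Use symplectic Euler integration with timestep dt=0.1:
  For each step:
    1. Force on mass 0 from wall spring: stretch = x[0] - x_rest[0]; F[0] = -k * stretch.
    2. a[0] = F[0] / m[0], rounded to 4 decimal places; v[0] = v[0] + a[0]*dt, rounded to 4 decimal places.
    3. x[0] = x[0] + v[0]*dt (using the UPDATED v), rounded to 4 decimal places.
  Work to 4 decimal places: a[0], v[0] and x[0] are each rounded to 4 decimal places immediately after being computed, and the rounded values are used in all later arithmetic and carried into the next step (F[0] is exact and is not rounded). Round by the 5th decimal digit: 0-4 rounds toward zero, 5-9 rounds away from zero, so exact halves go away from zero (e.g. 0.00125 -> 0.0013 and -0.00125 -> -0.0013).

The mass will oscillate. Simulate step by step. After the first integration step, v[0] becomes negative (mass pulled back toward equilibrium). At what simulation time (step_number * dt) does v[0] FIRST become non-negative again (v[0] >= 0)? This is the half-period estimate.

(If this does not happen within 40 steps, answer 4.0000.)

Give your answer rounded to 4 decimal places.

Answer: 2.9000

Derivation:
Step 0: x=[4.7000] v=[0.0000]
Step 1: x=[4.6890] v=[-0.1096]
Step 2: x=[4.6672] v=[-0.2178]
Step 3: x=[4.6349] v=[-0.3234]
Step 4: x=[4.5924] v=[-0.4250]
Step 5: x=[4.5403] v=[-0.5215]
Step 6: x=[4.4791] v=[-0.6116]
Step 7: x=[4.4097] v=[-0.6943]
Step 8: x=[4.3329] v=[-0.7685]
Step 9: x=[4.2496] v=[-0.8334]
Step 10: x=[4.1608] v=[-0.8881]
Step 11: x=[4.0676] v=[-0.9320]
Step 12: x=[3.9711] v=[-0.9646]
Step 13: x=[3.8726] v=[-0.9854]
Step 14: x=[3.7732] v=[-0.9942]
Step 15: x=[3.6741] v=[-0.9909]
Step 16: x=[3.5765] v=[-0.9756]
Step 17: x=[3.4817] v=[-0.9484]
Step 18: x=[3.3907] v=[-0.9097]
Step 19: x=[3.3047] v=[-0.8599]
Step 20: x=[3.2247] v=[-0.7996]
Step 21: x=[3.1517] v=[-0.7296]
Step 22: x=[3.0866] v=[-0.6507]
Step 23: x=[3.0302] v=[-0.5639]
Step 24: x=[2.9832] v=[-0.4702]
Step 25: x=[2.9461] v=[-0.3708]
Step 26: x=[2.9194] v=[-0.2669]
Step 27: x=[2.9034] v=[-0.1597]
Step 28: x=[2.8983] v=[-0.0506]
Step 29: x=[2.9042] v=[0.0592]
First v>=0 after going negative at step 29, time=2.9000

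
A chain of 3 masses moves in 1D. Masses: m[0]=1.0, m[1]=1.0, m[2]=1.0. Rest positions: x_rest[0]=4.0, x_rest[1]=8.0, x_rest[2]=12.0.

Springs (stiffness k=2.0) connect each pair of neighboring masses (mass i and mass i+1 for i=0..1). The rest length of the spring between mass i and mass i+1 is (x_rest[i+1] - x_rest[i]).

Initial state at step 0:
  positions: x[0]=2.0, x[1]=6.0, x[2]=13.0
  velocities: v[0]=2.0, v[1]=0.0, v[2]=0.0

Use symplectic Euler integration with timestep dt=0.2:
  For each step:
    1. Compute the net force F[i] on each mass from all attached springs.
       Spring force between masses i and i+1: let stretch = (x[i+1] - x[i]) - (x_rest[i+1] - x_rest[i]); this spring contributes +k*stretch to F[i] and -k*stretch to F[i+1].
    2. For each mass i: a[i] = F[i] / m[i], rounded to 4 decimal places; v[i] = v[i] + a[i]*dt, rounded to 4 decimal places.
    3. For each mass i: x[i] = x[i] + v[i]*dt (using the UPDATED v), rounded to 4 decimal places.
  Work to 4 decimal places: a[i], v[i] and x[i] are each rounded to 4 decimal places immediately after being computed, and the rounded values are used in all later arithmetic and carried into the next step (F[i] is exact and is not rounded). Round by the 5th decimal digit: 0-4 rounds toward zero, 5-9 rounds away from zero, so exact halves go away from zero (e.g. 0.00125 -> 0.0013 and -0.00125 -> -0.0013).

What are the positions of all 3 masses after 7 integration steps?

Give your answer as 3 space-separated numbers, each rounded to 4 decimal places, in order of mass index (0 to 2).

Step 0: x=[2.0000 6.0000 13.0000] v=[2.0000 0.0000 0.0000]
Step 1: x=[2.4000 6.2400 12.7600] v=[2.0000 1.2000 -1.2000]
Step 2: x=[2.7872 6.6944 12.3184] v=[1.9360 2.2720 -2.2080]
Step 3: x=[3.1670 7.2861 11.7469] v=[1.8989 2.9587 -2.8576]
Step 4: x=[3.5563 7.9052 11.1385] v=[1.9465 3.0954 -3.0419]
Step 5: x=[3.9735 8.4350 10.5915] v=[2.0861 2.6492 -2.7352]
Step 6: x=[4.4276 8.7804 10.1919] v=[2.2707 1.7272 -1.9978]
Step 7: x=[4.9100 8.8905 9.9994] v=[2.4118 0.5507 -0.9624]

Answer: 4.9100 8.8905 9.9994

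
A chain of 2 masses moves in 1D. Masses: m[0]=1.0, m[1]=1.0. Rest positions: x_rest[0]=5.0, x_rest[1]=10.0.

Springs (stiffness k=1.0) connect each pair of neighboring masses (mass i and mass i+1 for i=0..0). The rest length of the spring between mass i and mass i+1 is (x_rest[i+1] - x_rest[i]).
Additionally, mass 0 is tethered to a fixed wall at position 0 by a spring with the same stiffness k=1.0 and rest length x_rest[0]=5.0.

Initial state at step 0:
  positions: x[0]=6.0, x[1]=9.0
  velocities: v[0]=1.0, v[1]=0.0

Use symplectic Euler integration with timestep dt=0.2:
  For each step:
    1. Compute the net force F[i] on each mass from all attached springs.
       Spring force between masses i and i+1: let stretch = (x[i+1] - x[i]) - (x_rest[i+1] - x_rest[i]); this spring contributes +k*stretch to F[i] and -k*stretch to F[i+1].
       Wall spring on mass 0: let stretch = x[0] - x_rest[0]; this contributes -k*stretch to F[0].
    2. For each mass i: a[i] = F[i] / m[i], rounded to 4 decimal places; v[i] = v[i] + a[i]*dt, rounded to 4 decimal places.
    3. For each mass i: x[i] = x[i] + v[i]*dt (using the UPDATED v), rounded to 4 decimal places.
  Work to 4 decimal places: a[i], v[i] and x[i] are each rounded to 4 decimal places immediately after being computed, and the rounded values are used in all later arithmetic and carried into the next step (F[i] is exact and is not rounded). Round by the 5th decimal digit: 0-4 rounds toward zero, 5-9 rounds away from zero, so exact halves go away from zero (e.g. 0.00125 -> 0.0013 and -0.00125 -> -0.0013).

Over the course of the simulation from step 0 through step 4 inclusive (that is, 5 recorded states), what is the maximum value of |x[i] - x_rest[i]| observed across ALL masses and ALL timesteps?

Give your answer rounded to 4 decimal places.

Answer: 1.0800

Derivation:
Step 0: x=[6.0000 9.0000] v=[1.0000 0.0000]
Step 1: x=[6.0800 9.0800] v=[0.4000 0.4000]
Step 2: x=[6.0368 9.2400] v=[-0.2160 0.8000]
Step 3: x=[5.8803 9.4719] v=[-0.7827 1.1594]
Step 4: x=[5.6322 9.7601] v=[-1.2404 1.4411]
Max displacement = 1.0800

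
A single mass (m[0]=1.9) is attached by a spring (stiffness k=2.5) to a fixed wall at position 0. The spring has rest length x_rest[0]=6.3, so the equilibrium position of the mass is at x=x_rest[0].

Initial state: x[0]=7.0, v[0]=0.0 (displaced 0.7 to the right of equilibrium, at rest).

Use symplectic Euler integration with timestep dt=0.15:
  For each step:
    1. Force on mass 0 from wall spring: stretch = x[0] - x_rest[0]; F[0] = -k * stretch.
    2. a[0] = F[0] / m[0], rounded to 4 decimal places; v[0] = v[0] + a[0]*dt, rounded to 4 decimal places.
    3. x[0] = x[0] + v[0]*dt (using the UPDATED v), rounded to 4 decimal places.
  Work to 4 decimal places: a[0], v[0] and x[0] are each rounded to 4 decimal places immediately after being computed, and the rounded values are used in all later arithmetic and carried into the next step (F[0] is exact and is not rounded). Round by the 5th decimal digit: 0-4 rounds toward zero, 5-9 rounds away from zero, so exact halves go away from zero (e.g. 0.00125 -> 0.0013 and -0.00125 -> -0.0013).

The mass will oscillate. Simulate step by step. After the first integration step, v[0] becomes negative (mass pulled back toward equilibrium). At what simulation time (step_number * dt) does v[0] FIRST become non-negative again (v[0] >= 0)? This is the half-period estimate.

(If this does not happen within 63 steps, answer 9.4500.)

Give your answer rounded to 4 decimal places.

Answer: 2.8500

Derivation:
Step 0: x=[7.0000] v=[0.0000]
Step 1: x=[6.9793] v=[-0.1382]
Step 2: x=[6.9385] v=[-0.2723]
Step 3: x=[6.8788] v=[-0.3983]
Step 4: x=[6.8019] v=[-0.5125]
Step 5: x=[6.7102] v=[-0.6116]
Step 6: x=[6.6063] v=[-0.6926]
Step 7: x=[6.4933] v=[-0.7531]
Step 8: x=[6.3746] v=[-0.7912]
Step 9: x=[6.2537] v=[-0.8059]
Step 10: x=[6.1342] v=[-0.7968]
Step 11: x=[6.0196] v=[-0.7641]
Step 12: x=[5.9133] v=[-0.7088]
Step 13: x=[5.8184] v=[-0.6325]
Step 14: x=[5.7378] v=[-0.5374]
Step 15: x=[5.6738] v=[-0.4264]
Step 16: x=[5.6284] v=[-0.3028]
Step 17: x=[5.6029] v=[-0.1702]
Step 18: x=[5.5980] v=[-0.0326]
Step 19: x=[5.6139] v=[0.1060]
First v>=0 after going negative at step 19, time=2.8500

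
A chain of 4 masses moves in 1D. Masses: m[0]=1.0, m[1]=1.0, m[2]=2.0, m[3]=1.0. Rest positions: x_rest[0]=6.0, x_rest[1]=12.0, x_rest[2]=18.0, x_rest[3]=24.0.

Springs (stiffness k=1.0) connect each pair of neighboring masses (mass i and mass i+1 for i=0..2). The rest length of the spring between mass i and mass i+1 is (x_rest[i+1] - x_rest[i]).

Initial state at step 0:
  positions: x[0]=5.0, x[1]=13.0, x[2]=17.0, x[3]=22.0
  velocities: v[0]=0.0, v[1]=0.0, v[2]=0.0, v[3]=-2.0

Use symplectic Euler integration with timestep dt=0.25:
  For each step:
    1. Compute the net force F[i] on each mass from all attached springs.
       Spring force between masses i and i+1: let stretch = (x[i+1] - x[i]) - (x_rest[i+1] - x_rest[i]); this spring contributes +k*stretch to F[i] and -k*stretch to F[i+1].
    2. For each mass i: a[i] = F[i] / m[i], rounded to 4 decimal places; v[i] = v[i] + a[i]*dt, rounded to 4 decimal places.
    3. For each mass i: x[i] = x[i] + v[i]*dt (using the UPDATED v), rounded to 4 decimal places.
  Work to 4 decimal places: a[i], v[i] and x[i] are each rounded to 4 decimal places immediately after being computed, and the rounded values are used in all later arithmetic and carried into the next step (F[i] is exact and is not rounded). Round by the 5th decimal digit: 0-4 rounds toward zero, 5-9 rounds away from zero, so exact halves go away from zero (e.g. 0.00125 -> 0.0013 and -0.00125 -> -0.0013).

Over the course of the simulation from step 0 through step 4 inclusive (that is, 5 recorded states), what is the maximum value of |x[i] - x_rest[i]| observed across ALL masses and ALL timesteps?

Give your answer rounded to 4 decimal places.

Step 0: x=[5.0000 13.0000 17.0000 22.0000] v=[0.0000 0.0000 0.0000 -2.0000]
Step 1: x=[5.1250 12.7500 17.0313 21.5625] v=[0.5000 -1.0000 0.1250 -1.7500]
Step 2: x=[5.3516 12.2910 17.0704 21.2168] v=[0.9063 -1.8359 0.1563 -1.3828]
Step 3: x=[5.6369 11.6970 17.0897 20.9870] v=[1.1412 -2.3759 0.0772 -0.9194]
Step 4: x=[5.9260 11.0613 17.0623 20.8886] v=[1.1562 -2.5428 -0.1097 -0.3937]
Max displacement = 3.1114

Answer: 3.1114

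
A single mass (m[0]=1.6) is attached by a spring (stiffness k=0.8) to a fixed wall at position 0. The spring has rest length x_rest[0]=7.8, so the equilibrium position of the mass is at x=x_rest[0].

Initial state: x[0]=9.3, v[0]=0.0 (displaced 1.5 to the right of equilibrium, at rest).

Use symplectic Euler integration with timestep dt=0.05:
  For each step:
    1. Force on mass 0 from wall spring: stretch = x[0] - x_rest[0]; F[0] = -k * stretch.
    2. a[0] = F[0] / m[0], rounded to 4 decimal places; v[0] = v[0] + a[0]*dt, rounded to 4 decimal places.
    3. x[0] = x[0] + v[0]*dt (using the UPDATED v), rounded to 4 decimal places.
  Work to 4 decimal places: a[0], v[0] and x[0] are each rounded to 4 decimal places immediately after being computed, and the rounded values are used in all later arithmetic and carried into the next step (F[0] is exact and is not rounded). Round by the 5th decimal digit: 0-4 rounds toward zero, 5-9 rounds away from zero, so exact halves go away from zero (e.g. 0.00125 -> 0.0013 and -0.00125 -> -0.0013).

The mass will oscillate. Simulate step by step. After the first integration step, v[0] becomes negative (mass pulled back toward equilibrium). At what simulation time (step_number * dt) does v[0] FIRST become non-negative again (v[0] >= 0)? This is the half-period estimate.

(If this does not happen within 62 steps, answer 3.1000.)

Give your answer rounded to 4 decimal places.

Answer: 3.1000

Derivation:
Step 0: x=[9.3000] v=[0.0000]
Step 1: x=[9.2981] v=[-0.0375]
Step 2: x=[9.2944] v=[-0.0750]
Step 3: x=[9.2888] v=[-0.1124]
Step 4: x=[9.2813] v=[-0.1496]
Step 5: x=[9.2720] v=[-0.1866]
Step 6: x=[9.2608] v=[-0.2234]
Step 7: x=[9.2478] v=[-0.2599]
Step 8: x=[9.2330] v=[-0.2961]
Step 9: x=[9.2164] v=[-0.3319]
Step 10: x=[9.1980] v=[-0.3673]
Step 11: x=[9.1779] v=[-0.4023]
Step 12: x=[9.1561] v=[-0.4368]
Step 13: x=[9.1326] v=[-0.4707]
Step 14: x=[9.1074] v=[-0.5040]
Step 15: x=[9.0806] v=[-0.5367]
Step 16: x=[9.0522] v=[-0.5687]
Step 17: x=[9.0222] v=[-0.6000]
Step 18: x=[8.9907] v=[-0.6306]
Step 19: x=[8.9577] v=[-0.6604]
Step 20: x=[8.9232] v=[-0.6893]
Step 21: x=[8.8873] v=[-0.7174]
Step 22: x=[8.8501] v=[-0.7446]
Step 23: x=[8.8116] v=[-0.7709]
Step 24: x=[8.7718] v=[-0.7962]
Step 25: x=[8.7308] v=[-0.8205]
Step 26: x=[8.6886] v=[-0.8438]
Step 27: x=[8.6453] v=[-0.8660]
Step 28: x=[8.6009] v=[-0.8871]
Step 29: x=[8.5555] v=[-0.9071]
Step 30: x=[8.5092] v=[-0.9260]
Step 31: x=[8.4620] v=[-0.9437]
Step 32: x=[8.4140] v=[-0.9603]
Step 33: x=[8.3652] v=[-0.9757]
Step 34: x=[8.3157] v=[-0.9898]
Step 35: x=[8.2656] v=[-1.0027]
Step 36: x=[8.2149] v=[-1.0143]
Step 37: x=[8.1637] v=[-1.0247]
Step 38: x=[8.1120] v=[-1.0338]
Step 39: x=[8.0599] v=[-1.0416]
Step 40: x=[8.0075] v=[-1.0481]
Step 41: x=[7.9548] v=[-1.0533]
Step 42: x=[7.9019] v=[-1.0572]
Step 43: x=[7.8489] v=[-1.0598]
Step 44: x=[7.7959] v=[-1.0610]
Step 45: x=[7.7429] v=[-1.0609]
Step 46: x=[7.6899] v=[-1.0595]
Step 47: x=[7.6371] v=[-1.0567]
Step 48: x=[7.5845] v=[-1.0526]
Step 49: x=[7.5321] v=[-1.0472]
Step 50: x=[7.4801] v=[-1.0405]
Step 51: x=[7.4285] v=[-1.0325]
Step 52: x=[7.3773] v=[-1.0232]
Step 53: x=[7.3267] v=[-1.0126]
Step 54: x=[7.2767] v=[-1.0008]
Step 55: x=[7.2273] v=[-0.9877]
Step 56: x=[7.1786] v=[-0.9734]
Step 57: x=[7.1307] v=[-0.9579]
Step 58: x=[7.0836] v=[-0.9412]
Step 59: x=[7.0374] v=[-0.9233]
Step 60: x=[6.9922] v=[-0.9042]
Step 61: x=[6.9480] v=[-0.8840]
Step 62: x=[6.9049] v=[-0.8627]
v[0] did not become non-negative within 62 steps; using fallback time=3.1000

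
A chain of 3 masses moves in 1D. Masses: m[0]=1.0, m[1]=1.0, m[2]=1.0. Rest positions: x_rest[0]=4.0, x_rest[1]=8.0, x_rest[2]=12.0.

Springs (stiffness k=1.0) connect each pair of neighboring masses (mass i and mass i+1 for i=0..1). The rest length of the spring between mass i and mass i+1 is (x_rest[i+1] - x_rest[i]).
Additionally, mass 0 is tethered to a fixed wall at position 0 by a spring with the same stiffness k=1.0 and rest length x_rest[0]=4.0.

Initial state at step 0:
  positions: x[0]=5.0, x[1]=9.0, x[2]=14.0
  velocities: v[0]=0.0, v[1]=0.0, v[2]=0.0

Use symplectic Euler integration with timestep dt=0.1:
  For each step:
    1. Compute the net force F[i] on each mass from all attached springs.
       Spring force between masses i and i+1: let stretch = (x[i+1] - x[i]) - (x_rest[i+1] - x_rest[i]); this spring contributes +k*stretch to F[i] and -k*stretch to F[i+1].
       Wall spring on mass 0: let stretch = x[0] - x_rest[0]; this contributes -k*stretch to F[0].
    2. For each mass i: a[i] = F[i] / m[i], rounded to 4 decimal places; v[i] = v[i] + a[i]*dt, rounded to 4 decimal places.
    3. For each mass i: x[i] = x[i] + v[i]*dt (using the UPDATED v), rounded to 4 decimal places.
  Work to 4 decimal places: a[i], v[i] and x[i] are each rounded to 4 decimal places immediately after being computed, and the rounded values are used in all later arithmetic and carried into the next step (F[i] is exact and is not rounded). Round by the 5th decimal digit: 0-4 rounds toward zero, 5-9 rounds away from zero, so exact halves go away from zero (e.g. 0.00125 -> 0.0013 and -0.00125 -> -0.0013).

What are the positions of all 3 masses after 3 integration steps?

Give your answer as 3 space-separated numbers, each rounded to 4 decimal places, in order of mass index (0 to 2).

Step 0: x=[5.0000 9.0000 14.0000] v=[0.0000 0.0000 0.0000]
Step 1: x=[4.9900 9.0100 13.9900] v=[-0.1000 0.1000 -0.1000]
Step 2: x=[4.9703 9.0296 13.9702] v=[-0.1970 0.1960 -0.1980]
Step 3: x=[4.9415 9.0580 13.9410] v=[-0.2881 0.2841 -0.2921]

Answer: 4.9415 9.0580 13.9410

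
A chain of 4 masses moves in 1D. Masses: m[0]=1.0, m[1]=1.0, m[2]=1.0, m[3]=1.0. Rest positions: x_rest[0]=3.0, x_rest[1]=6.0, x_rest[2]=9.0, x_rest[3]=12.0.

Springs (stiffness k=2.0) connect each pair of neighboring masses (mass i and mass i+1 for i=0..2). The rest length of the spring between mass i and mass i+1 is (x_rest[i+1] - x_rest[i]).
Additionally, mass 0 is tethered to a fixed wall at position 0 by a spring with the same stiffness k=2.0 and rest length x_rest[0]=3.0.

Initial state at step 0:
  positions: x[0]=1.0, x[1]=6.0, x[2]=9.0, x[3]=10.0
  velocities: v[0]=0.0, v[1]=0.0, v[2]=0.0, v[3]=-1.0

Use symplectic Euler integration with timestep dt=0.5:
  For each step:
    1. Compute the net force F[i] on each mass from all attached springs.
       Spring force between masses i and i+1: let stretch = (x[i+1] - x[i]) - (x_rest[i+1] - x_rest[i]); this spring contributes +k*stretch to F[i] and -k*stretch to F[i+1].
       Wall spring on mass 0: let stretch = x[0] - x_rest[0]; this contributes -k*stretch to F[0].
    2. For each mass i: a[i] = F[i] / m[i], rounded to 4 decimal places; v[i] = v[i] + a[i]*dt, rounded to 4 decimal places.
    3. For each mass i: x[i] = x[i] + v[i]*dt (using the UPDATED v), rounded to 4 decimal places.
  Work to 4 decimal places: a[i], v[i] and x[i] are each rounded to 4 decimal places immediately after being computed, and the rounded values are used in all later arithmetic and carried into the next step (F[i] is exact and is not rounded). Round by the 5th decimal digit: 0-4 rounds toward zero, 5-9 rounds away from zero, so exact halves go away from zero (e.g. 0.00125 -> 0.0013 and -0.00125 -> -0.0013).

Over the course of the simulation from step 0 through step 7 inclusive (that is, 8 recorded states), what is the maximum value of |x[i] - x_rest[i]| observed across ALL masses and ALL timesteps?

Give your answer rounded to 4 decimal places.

Answer: 2.3750

Derivation:
Step 0: x=[1.0000 6.0000 9.0000 10.0000] v=[0.0000 0.0000 0.0000 -1.0000]
Step 1: x=[3.0000 5.0000 8.0000 10.5000] v=[4.0000 -2.0000 -2.0000 1.0000]
Step 2: x=[4.5000 4.5000 6.7500 11.2500] v=[3.0000 -1.0000 -2.5000 1.5000]
Step 3: x=[3.7500 5.1250 6.6250 11.2500] v=[-1.5000 1.2500 -0.2500 0.0000]
Step 4: x=[1.8125 5.8125 8.0625 10.4375] v=[-3.8750 1.3750 2.8750 -1.6250]
Step 5: x=[0.9688 5.6250 9.5625 9.9375] v=[-1.6875 -0.3750 3.0000 -1.0000]
Step 6: x=[1.9688 5.0782 9.2813 10.7500] v=[1.9999 -1.0937 -0.5625 1.6250]
Step 7: x=[3.5391 5.0782 7.6329 12.3282] v=[3.1405 0.0000 -3.2969 3.1563]
Max displacement = 2.3750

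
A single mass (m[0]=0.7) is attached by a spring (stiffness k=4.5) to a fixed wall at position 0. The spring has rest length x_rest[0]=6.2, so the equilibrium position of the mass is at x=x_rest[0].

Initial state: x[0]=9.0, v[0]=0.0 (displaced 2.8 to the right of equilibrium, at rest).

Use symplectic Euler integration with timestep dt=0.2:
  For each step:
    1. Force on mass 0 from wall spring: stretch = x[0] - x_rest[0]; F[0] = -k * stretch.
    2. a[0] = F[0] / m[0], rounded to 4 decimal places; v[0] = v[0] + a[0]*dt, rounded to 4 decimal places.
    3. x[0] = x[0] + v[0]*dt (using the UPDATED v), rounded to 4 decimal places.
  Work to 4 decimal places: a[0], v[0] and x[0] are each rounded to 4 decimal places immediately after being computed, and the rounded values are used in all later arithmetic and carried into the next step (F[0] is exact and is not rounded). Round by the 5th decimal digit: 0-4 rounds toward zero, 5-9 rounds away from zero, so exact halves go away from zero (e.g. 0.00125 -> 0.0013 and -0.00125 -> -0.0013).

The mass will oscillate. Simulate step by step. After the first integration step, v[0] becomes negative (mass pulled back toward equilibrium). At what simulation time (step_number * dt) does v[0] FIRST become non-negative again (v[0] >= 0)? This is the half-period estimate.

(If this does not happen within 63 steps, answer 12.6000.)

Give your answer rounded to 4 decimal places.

Step 0: x=[9.0000] v=[0.0000]
Step 1: x=[8.2800] v=[-3.6000]
Step 2: x=[7.0251] v=[-6.2743]
Step 3: x=[5.5581] v=[-7.3351]
Step 4: x=[4.2561] v=[-6.5098]
Step 5: x=[3.4540] v=[-4.0105]
Step 6: x=[3.3580] v=[-0.4799]
Step 7: x=[3.9928] v=[3.1741]
First v>=0 after going negative at step 7, time=1.4000

Answer: 1.4000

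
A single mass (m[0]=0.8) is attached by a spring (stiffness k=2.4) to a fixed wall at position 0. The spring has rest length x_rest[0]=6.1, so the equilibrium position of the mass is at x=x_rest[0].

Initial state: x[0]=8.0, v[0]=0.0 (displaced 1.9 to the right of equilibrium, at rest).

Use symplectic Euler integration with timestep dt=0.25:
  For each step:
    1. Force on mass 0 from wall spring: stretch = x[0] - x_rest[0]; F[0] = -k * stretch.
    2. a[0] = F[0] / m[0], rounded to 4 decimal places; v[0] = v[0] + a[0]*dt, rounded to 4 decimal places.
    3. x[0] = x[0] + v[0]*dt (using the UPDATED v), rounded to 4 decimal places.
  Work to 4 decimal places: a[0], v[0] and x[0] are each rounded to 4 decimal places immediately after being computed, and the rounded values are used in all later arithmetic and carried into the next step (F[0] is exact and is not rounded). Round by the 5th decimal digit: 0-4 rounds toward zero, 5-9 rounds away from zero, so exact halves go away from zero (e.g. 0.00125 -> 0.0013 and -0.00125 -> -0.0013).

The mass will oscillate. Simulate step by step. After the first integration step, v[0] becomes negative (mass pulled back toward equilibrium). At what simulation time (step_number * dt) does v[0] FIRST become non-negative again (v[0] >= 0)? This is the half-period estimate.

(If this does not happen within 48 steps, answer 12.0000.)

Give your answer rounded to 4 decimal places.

Answer: 2.0000

Derivation:
Step 0: x=[8.0000] v=[0.0000]
Step 1: x=[7.6438] v=[-1.4250]
Step 2: x=[6.9981] v=[-2.5829]
Step 3: x=[6.1840] v=[-3.2565]
Step 4: x=[5.3541] v=[-3.3195]
Step 5: x=[4.6641] v=[-2.7601]
Step 6: x=[4.2433] v=[-1.6832]
Step 7: x=[4.1706] v=[-0.2907]
Step 8: x=[4.4597] v=[1.1564]
First v>=0 after going negative at step 8, time=2.0000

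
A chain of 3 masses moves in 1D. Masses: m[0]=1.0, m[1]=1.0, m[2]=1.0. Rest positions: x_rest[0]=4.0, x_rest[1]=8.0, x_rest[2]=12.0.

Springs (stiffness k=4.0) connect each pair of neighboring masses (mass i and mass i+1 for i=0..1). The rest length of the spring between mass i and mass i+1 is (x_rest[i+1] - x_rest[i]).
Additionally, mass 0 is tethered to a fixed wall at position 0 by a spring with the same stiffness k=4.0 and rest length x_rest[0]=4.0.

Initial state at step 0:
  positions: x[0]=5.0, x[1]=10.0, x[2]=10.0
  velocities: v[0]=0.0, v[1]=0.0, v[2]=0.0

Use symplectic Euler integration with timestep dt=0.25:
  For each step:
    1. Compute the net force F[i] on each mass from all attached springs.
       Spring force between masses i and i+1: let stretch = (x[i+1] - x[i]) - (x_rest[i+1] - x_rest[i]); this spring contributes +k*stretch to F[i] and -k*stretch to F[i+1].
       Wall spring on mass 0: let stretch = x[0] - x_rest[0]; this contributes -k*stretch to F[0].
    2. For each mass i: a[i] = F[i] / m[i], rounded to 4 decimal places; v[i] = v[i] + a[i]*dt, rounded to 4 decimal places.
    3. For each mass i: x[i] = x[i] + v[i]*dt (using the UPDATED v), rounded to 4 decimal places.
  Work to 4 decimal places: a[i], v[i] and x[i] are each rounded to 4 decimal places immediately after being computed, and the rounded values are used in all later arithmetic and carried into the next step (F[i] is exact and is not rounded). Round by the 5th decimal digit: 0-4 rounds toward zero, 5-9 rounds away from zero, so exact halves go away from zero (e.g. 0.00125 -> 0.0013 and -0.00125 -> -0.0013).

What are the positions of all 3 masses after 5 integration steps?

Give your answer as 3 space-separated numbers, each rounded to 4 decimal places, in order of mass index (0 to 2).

Answer: 1.7022 7.6983 13.2813

Derivation:
Step 0: x=[5.0000 10.0000 10.0000] v=[0.0000 0.0000 0.0000]
Step 1: x=[5.0000 8.7500 11.0000] v=[0.0000 -5.0000 4.0000]
Step 2: x=[4.6875 7.1250 12.4375] v=[-1.2500 -6.5000 5.7500]
Step 3: x=[3.8125 6.2188 13.5469] v=[-3.5000 -3.6250 4.4375]
Step 4: x=[2.5860 6.5430 13.8243] v=[-4.9062 1.2968 1.1094]
Step 5: x=[1.7022 7.6983 13.2813] v=[-3.5352 4.6211 -2.1719]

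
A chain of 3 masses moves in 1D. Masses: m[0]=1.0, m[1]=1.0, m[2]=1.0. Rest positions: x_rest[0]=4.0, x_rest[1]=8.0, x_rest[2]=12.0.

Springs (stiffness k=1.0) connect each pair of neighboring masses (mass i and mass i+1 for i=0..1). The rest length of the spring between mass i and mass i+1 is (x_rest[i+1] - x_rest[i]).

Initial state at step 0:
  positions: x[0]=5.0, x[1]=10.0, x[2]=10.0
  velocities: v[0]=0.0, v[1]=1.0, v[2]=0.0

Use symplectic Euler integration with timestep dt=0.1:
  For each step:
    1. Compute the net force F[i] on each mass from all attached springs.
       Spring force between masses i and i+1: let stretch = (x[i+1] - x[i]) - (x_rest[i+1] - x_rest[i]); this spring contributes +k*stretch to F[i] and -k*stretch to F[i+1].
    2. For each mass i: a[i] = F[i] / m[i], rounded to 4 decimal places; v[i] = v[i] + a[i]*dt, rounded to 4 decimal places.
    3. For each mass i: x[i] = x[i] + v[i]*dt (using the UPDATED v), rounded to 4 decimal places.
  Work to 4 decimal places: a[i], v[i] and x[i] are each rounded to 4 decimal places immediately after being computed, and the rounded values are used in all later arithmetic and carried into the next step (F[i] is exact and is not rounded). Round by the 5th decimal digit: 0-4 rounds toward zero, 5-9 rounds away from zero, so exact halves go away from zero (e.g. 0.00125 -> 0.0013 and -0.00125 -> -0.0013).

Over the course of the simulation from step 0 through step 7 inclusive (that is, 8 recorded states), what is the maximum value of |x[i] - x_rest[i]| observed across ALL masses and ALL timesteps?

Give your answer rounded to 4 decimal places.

Step 0: x=[5.0000 10.0000 10.0000] v=[0.0000 1.0000 0.0000]
Step 1: x=[5.0100 10.0500 10.0400] v=[0.1000 0.5000 0.4000]
Step 2: x=[5.0304 10.0495 10.1201] v=[0.2040 -0.0050 0.8010]
Step 3: x=[5.0610 9.9995 10.2395] v=[0.3059 -0.4999 1.1939]
Step 4: x=[5.1010 9.9025 10.3965] v=[0.3998 -0.9698 1.5699]
Step 5: x=[5.1490 9.7624 10.5886] v=[0.4800 -1.4006 1.9205]
Step 6: x=[5.2031 9.5845 10.8124] v=[0.5413 -1.7793 2.2379]
Step 7: x=[5.2610 9.3750 11.0639] v=[0.5794 -2.0947 2.5151]
Max displacement = 2.0500

Answer: 2.0500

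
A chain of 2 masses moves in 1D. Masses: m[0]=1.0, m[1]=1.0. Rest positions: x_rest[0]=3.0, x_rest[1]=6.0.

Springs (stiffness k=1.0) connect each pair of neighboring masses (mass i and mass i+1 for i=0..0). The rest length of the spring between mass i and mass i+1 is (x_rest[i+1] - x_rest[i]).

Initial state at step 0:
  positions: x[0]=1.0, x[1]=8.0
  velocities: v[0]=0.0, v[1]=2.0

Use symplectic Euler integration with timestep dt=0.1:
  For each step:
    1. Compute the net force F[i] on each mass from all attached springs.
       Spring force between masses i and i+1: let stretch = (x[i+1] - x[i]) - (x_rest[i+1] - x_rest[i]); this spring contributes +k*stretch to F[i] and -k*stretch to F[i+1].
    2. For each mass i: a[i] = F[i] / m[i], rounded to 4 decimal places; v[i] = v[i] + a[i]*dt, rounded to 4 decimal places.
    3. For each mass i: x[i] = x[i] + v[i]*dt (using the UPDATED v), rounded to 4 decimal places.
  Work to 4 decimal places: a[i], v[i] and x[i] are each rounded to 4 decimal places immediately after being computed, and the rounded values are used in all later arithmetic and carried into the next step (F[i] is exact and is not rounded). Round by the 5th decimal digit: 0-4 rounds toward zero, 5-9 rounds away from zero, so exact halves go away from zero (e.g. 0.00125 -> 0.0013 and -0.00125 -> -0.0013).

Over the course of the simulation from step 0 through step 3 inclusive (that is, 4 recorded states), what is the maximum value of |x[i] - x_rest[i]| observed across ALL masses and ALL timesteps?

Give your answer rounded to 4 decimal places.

Step 0: x=[1.0000 8.0000] v=[0.0000 2.0000]
Step 1: x=[1.0400 8.1600] v=[0.4000 1.6000]
Step 2: x=[1.1212 8.2788] v=[0.8120 1.1880]
Step 3: x=[1.2440 8.3560] v=[1.2278 0.7722]
Max displacement = 2.3560

Answer: 2.3560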